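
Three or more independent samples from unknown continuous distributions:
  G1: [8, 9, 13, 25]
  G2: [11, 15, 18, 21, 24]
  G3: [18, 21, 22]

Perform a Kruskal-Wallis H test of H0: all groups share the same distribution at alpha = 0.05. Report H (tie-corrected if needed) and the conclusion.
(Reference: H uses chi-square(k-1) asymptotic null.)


Step 1: Combine all N = 12 observations and assign midranks.
sorted (value, group, rank): (8,G1,1), (9,G1,2), (11,G2,3), (13,G1,4), (15,G2,5), (18,G2,6.5), (18,G3,6.5), (21,G2,8.5), (21,G3,8.5), (22,G3,10), (24,G2,11), (25,G1,12)
Step 2: Sum ranks within each group.
R_1 = 19 (n_1 = 4)
R_2 = 34 (n_2 = 5)
R_3 = 25 (n_3 = 3)
Step 3: H = 12/(N(N+1)) * sum(R_i^2/n_i) - 3(N+1)
     = 12/(12*13) * (19^2/4 + 34^2/5 + 25^2/3) - 3*13
     = 0.076923 * 529.783 - 39
     = 1.752564.
Step 4: Ties present; correction factor C = 1 - 12/(12^3 - 12) = 0.993007. Corrected H = 1.752564 / 0.993007 = 1.764906.
Step 5: Under H0, H ~ chi^2(2); p-value = 0.413767.
Step 6: alpha = 0.05. fail to reject H0.

H = 1.7649, df = 2, p = 0.413767, fail to reject H0.


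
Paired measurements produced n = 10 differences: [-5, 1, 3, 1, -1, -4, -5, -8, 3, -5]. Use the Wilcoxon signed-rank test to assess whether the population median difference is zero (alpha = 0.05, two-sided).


Step 1: Drop any zero differences (none here) and take |d_i|.
|d| = [5, 1, 3, 1, 1, 4, 5, 8, 3, 5]
Step 2: Midrank |d_i| (ties get averaged ranks).
ranks: |5|->8, |1|->2, |3|->4.5, |1|->2, |1|->2, |4|->6, |5|->8, |8|->10, |3|->4.5, |5|->8
Step 3: Attach original signs; sum ranks with positive sign and with negative sign.
W+ = 2 + 4.5 + 2 + 4.5 = 13
W- = 8 + 2 + 6 + 8 + 10 + 8 = 42
(Check: W+ + W- = 55 should equal n(n+1)/2 = 55.)
Step 4: Test statistic W = min(W+, W-) = 13.
Step 5: Ties in |d|, so use the tie-corrected normal approximation.
        E[W] = n(n+1)/4 = 10*11/4 = 27.5.
        Tie groups: |d|=1 (t=3), |d|=3 (t=2), |d|=5 (t=3); sum(t^3 - t) = 54.
        Var[W] = n(n+1)(2n+1)/24 - sum(t^3-t)/48 = 2310/24 - 54/48 = 95.125.
        z = (W - E[W]) / sqrt(Var[W]) = (13 - 27.5) / 9.7532 = -1.4867.
        Two-sided p = 2*Phi(z) = 0.137096.
Step 6: alpha = 0.05. fail to reject H0.

W+ = 13, W- = 42, W = min = 13, p = 0.137096, fail to reject H0.


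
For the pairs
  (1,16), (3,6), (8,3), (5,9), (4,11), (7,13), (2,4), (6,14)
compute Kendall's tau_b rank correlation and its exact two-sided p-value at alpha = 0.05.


Step 1: Enumerate the 28 unordered pairs (i,j) with i<j and classify each by sign(x_j-x_i) * sign(y_j-y_i).
  (1,2):dx=+2,dy=-10->D; (1,3):dx=+7,dy=-13->D; (1,4):dx=+4,dy=-7->D; (1,5):dx=+3,dy=-5->D
  (1,6):dx=+6,dy=-3->D; (1,7):dx=+1,dy=-12->D; (1,8):dx=+5,dy=-2->D; (2,3):dx=+5,dy=-3->D
  (2,4):dx=+2,dy=+3->C; (2,5):dx=+1,dy=+5->C; (2,6):dx=+4,dy=+7->C; (2,7):dx=-1,dy=-2->C
  (2,8):dx=+3,dy=+8->C; (3,4):dx=-3,dy=+6->D; (3,5):dx=-4,dy=+8->D; (3,6):dx=-1,dy=+10->D
  (3,7):dx=-6,dy=+1->D; (3,8):dx=-2,dy=+11->D; (4,5):dx=-1,dy=+2->D; (4,6):dx=+2,dy=+4->C
  (4,7):dx=-3,dy=-5->C; (4,8):dx=+1,dy=+5->C; (5,6):dx=+3,dy=+2->C; (5,7):dx=-2,dy=-7->C
  (5,8):dx=+2,dy=+3->C; (6,7):dx=-5,dy=-9->C; (6,8):dx=-1,dy=+1->D; (7,8):dx=+4,dy=+10->C
Step 2: C = 13, D = 15, total pairs = 28.
Step 3: tau = (C - D)/(n(n-1)/2) = (13 - 15)/28 = -0.071429.
Step 4: Exact two-sided p-value (enumerate n! = 40320 permutations of y under H0): p = 0.904861.
Step 5: alpha = 0.05. fail to reject H0.

tau_b = -0.0714 (C=13, D=15), p = 0.904861, fail to reject H0.


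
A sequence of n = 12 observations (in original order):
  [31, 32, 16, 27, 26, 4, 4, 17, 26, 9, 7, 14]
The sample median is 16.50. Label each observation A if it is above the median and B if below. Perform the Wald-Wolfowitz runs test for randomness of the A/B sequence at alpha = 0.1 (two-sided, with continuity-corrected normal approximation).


Step 1: Compute median = 16.50; label A = above, B = below.
Labels in order: AABAABBAABBB  (n_A = 6, n_B = 6)
Step 2: Count runs R = 6.
Step 3: Under H0 (random ordering), E[R] = 2*n_A*n_B/(n_A+n_B) + 1 = 2*6*6/12 + 1 = 7.0000.
        Var[R] = 2*n_A*n_B*(2*n_A*n_B - n_A - n_B) / ((n_A+n_B)^2 * (n_A+n_B-1)) = 4320/1584 = 2.7273.
        SD[R] = 1.6514.
Step 4: Continuity-corrected z = (R + 0.5 - E[R]) / SD[R] = (6 + 0.5 - 7.0000) / 1.6514 = -0.3028.
Step 5: Two-sided p-value via normal approximation = 2*(1 - Phi(|z|)) = 0.762069.
Step 6: alpha = 0.1. fail to reject H0.

R = 6, z = -0.3028, p = 0.762069, fail to reject H0.


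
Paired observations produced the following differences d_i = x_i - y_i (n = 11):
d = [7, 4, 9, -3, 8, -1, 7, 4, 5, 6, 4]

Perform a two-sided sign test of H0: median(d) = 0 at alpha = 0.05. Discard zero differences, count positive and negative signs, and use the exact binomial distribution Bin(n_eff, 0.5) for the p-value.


Step 1: Discard zero differences. Original n = 11; n_eff = number of nonzero differences = 11.
Nonzero differences (with sign): +7, +4, +9, -3, +8, -1, +7, +4, +5, +6, +4
Step 2: Count signs: positive = 9, negative = 2.
Step 3: Under H0: P(positive) = 0.5, so the number of positives S ~ Bin(11, 0.5).
Step 4: Two-sided exact p-value = sum of Bin(11,0.5) probabilities at or below the observed probability = 0.065430.
Step 5: alpha = 0.05. fail to reject H0.

n_eff = 11, pos = 9, neg = 2, p = 0.065430, fail to reject H0.


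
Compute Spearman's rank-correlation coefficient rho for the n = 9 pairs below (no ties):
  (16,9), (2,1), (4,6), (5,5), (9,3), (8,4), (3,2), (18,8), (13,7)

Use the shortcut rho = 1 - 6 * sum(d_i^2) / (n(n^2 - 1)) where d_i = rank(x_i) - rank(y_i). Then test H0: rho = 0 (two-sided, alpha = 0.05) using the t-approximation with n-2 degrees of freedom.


Step 1: Rank x and y separately (midranks; no ties here).
rank(x): 16->8, 2->1, 4->3, 5->4, 9->6, 8->5, 3->2, 18->9, 13->7
rank(y): 9->9, 1->1, 6->6, 5->5, 3->3, 4->4, 2->2, 8->8, 7->7
Step 2: d_i = R_x(i) - R_y(i); compute d_i^2.
  (8-9)^2=1, (1-1)^2=0, (3-6)^2=9, (4-5)^2=1, (6-3)^2=9, (5-4)^2=1, (2-2)^2=0, (9-8)^2=1, (7-7)^2=0
sum(d^2) = 22.
Step 3: rho = 1 - 6*22 / (9*(9^2 - 1)) = 1 - 132/720 = 0.816667.
Step 4: Under H0, t = rho * sqrt((n-2)/(1-rho^2)) = 3.7440 ~ t(7).
Step 5: Two-sided p-value from the t-distribution with 7 df = 0.007225.
Step 6: alpha = 0.05. reject H0.

rho = 0.8167, p = 0.007225, reject H0 at alpha = 0.05.


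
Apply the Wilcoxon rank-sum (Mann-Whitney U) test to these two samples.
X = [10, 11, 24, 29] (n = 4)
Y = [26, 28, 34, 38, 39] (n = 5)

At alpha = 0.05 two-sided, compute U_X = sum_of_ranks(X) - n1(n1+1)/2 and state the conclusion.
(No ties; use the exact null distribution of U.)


Step 1: Combine and sort all 9 observations; assign midranks.
sorted (value, group): (10,X), (11,X), (24,X), (26,Y), (28,Y), (29,X), (34,Y), (38,Y), (39,Y)
ranks: 10->1, 11->2, 24->3, 26->4, 28->5, 29->6, 34->7, 38->8, 39->9
Step 2: Rank sum for X: R1 = 1 + 2 + 3 + 6 = 12.
Step 3: U_X = R1 - n1(n1+1)/2 = 12 - 4*5/2 = 12 - 10 = 2.
       U_Y = n1*n2 - U_X = 20 - 2 = 18.
Step 4: No ties, so the exact null distribution of U (based on enumerating the C(9,4) = 126 equally likely rank assignments) gives the two-sided p-value.
Step 5: p-value = 0.063492; compare to alpha = 0.05. fail to reject H0.

U_X = 2, p = 0.063492, fail to reject H0 at alpha = 0.05.


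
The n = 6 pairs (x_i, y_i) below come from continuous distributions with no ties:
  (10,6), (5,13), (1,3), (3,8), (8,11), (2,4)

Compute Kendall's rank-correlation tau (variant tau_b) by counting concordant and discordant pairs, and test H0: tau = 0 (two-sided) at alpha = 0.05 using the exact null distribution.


Step 1: Enumerate the 15 unordered pairs (i,j) with i<j and classify each by sign(x_j-x_i) * sign(y_j-y_i).
  (1,2):dx=-5,dy=+7->D; (1,3):dx=-9,dy=-3->C; (1,4):dx=-7,dy=+2->D; (1,5):dx=-2,dy=+5->D
  (1,6):dx=-8,dy=-2->C; (2,3):dx=-4,dy=-10->C; (2,4):dx=-2,dy=-5->C; (2,5):dx=+3,dy=-2->D
  (2,6):dx=-3,dy=-9->C; (3,4):dx=+2,dy=+5->C; (3,5):dx=+7,dy=+8->C; (3,6):dx=+1,dy=+1->C
  (4,5):dx=+5,dy=+3->C; (4,6):dx=-1,dy=-4->C; (5,6):dx=-6,dy=-7->C
Step 2: C = 11, D = 4, total pairs = 15.
Step 3: tau = (C - D)/(n(n-1)/2) = (11 - 4)/15 = 0.466667.
Step 4: Exact two-sided p-value (enumerate n! = 720 permutations of y under H0): p = 0.272222.
Step 5: alpha = 0.05. fail to reject H0.

tau_b = 0.4667 (C=11, D=4), p = 0.272222, fail to reject H0.


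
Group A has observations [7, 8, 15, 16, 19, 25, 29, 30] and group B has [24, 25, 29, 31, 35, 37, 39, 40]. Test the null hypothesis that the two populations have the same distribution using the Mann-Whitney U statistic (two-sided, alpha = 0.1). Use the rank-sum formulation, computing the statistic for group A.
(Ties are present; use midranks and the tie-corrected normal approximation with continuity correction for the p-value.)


Step 1: Combine and sort all 16 observations; assign midranks.
sorted (value, group): (7,X), (8,X), (15,X), (16,X), (19,X), (24,Y), (25,X), (25,Y), (29,X), (29,Y), (30,X), (31,Y), (35,Y), (37,Y), (39,Y), (40,Y)
ranks: 7->1, 8->2, 15->3, 16->4, 19->5, 24->6, 25->7.5, 25->7.5, 29->9.5, 29->9.5, 30->11, 31->12, 35->13, 37->14, 39->15, 40->16
Step 2: Rank sum for X: R1 = 1 + 2 + 3 + 4 + 5 + 7.5 + 9.5 + 11 = 43.
Step 3: U_X = R1 - n1(n1+1)/2 = 43 - 8*9/2 = 43 - 36 = 7.
       U_Y = n1*n2 - U_X = 64 - 7 = 57.
Step 4: Ties are present, so use the tie-corrected normal approximation (with continuity correction) for the p-value.
Step 5: p-value = 0.009972; compare to alpha = 0.1. reject H0.

U_X = 7, p = 0.009972, reject H0 at alpha = 0.1.


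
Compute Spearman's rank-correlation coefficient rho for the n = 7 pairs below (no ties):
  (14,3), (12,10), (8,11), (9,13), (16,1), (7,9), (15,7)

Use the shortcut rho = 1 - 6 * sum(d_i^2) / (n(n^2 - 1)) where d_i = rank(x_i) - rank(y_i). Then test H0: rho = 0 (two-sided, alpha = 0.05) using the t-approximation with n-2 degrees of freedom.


Step 1: Rank x and y separately (midranks; no ties here).
rank(x): 14->5, 12->4, 8->2, 9->3, 16->7, 7->1, 15->6
rank(y): 3->2, 10->5, 11->6, 13->7, 1->1, 9->4, 7->3
Step 2: d_i = R_x(i) - R_y(i); compute d_i^2.
  (5-2)^2=9, (4-5)^2=1, (2-6)^2=16, (3-7)^2=16, (7-1)^2=36, (1-4)^2=9, (6-3)^2=9
sum(d^2) = 96.
Step 3: rho = 1 - 6*96 / (7*(7^2 - 1)) = 1 - 576/336 = -0.714286.
Step 4: Under H0, t = rho * sqrt((n-2)/(1-rho^2)) = -2.2822 ~ t(5).
Step 5: Two-sided p-value from the t-distribution with 5 df = 0.071344.
Step 6: alpha = 0.05. fail to reject H0.

rho = -0.7143, p = 0.071344, fail to reject H0 at alpha = 0.05.


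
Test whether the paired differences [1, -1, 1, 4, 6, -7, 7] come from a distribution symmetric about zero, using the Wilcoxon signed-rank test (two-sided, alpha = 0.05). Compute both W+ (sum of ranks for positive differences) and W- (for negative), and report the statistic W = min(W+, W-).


Step 1: Drop any zero differences (none here) and take |d_i|.
|d| = [1, 1, 1, 4, 6, 7, 7]
Step 2: Midrank |d_i| (ties get averaged ranks).
ranks: |1|->2, |1|->2, |1|->2, |4|->4, |6|->5, |7|->6.5, |7|->6.5
Step 3: Attach original signs; sum ranks with positive sign and with negative sign.
W+ = 2 + 2 + 4 + 5 + 6.5 = 19.5
W- = 2 + 6.5 = 8.5
(Check: W+ + W- = 28 should equal n(n+1)/2 = 28.)
Step 4: Test statistic W = min(W+, W-) = 8.5.
Step 5: Ties in |d|, so use the tie-corrected normal approximation.
        E[W] = n(n+1)/4 = 7*8/4 = 14.
        Tie groups: |d|=1 (t=3), |d|=7 (t=2); sum(t^3 - t) = 30.
        Var[W] = n(n+1)(2n+1)/24 - sum(t^3-t)/48 = 840/24 - 30/48 = 34.375.
        z = (W - E[W]) / sqrt(Var[W]) = (8.5 - 14) / 5.8630 = -0.9381.
        Two-sided p = 2*Phi(z) = 0.348202.
Step 6: alpha = 0.05. fail to reject H0.

W+ = 19.5, W- = 8.5, W = min = 8.5, p = 0.348202, fail to reject H0.


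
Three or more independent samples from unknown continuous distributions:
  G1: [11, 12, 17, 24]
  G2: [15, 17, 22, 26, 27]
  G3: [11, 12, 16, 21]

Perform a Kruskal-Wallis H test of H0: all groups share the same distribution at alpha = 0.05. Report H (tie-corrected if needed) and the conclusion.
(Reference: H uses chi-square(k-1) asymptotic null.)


Step 1: Combine all N = 13 observations and assign midranks.
sorted (value, group, rank): (11,G1,1.5), (11,G3,1.5), (12,G1,3.5), (12,G3,3.5), (15,G2,5), (16,G3,6), (17,G1,7.5), (17,G2,7.5), (21,G3,9), (22,G2,10), (24,G1,11), (26,G2,12), (27,G2,13)
Step 2: Sum ranks within each group.
R_1 = 23.5 (n_1 = 4)
R_2 = 47.5 (n_2 = 5)
R_3 = 20 (n_3 = 4)
Step 3: H = 12/(N(N+1)) * sum(R_i^2/n_i) - 3(N+1)
     = 12/(13*14) * (23.5^2/4 + 47.5^2/5 + 20^2/4) - 3*14
     = 0.065934 * 689.312 - 42
     = 3.449176.
Step 4: Ties present; correction factor C = 1 - 18/(13^3 - 13) = 0.991758. Corrected H = 3.449176 / 0.991758 = 3.477839.
Step 5: Under H0, H ~ chi^2(2); p-value = 0.175710.
Step 6: alpha = 0.05. fail to reject H0.

H = 3.4778, df = 2, p = 0.175710, fail to reject H0.


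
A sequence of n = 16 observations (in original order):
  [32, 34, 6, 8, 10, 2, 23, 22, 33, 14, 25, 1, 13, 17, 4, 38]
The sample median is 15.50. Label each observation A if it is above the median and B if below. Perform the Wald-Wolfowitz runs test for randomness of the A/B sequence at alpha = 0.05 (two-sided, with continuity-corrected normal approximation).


Step 1: Compute median = 15.50; label A = above, B = below.
Labels in order: AABBBBAAABABBABA  (n_A = 8, n_B = 8)
Step 2: Count runs R = 9.
Step 3: Under H0 (random ordering), E[R] = 2*n_A*n_B/(n_A+n_B) + 1 = 2*8*8/16 + 1 = 9.0000.
        Var[R] = 2*n_A*n_B*(2*n_A*n_B - n_A - n_B) / ((n_A+n_B)^2 * (n_A+n_B-1)) = 14336/3840 = 3.7333.
        SD[R] = 1.9322.
Step 4: R = E[R], so z = 0 with no continuity correction.
Step 5: Two-sided p-value via normal approximation = 2*(1 - Phi(|z|)) = 1.000000.
Step 6: alpha = 0.05. fail to reject H0.

R = 9, z = 0.0000, p = 1.000000, fail to reject H0.


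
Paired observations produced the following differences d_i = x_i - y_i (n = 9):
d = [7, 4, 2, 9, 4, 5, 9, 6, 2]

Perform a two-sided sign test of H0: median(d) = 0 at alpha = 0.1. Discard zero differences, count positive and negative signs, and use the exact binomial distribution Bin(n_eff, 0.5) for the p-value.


Step 1: Discard zero differences. Original n = 9; n_eff = number of nonzero differences = 9.
Nonzero differences (with sign): +7, +4, +2, +9, +4, +5, +9, +6, +2
Step 2: Count signs: positive = 9, negative = 0.
Step 3: Under H0: P(positive) = 0.5, so the number of positives S ~ Bin(9, 0.5).
Step 4: Two-sided exact p-value = sum of Bin(9,0.5) probabilities at or below the observed probability = 0.003906.
Step 5: alpha = 0.1. reject H0.

n_eff = 9, pos = 9, neg = 0, p = 0.003906, reject H0.


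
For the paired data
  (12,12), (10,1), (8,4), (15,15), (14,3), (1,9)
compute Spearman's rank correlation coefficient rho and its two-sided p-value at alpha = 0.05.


Step 1: Rank x and y separately (midranks; no ties here).
rank(x): 12->4, 10->3, 8->2, 15->6, 14->5, 1->1
rank(y): 12->5, 1->1, 4->3, 15->6, 3->2, 9->4
Step 2: d_i = R_x(i) - R_y(i); compute d_i^2.
  (4-5)^2=1, (3-1)^2=4, (2-3)^2=1, (6-6)^2=0, (5-2)^2=9, (1-4)^2=9
sum(d^2) = 24.
Step 3: rho = 1 - 6*24 / (6*(6^2 - 1)) = 1 - 144/210 = 0.314286.
Step 4: Under H0, t = rho * sqrt((n-2)/(1-rho^2)) = 0.6621 ~ t(4).
Step 5: Two-sided p-value from the t-distribution with 4 df = 0.544093.
Step 6: alpha = 0.05. fail to reject H0.

rho = 0.3143, p = 0.544093, fail to reject H0 at alpha = 0.05.


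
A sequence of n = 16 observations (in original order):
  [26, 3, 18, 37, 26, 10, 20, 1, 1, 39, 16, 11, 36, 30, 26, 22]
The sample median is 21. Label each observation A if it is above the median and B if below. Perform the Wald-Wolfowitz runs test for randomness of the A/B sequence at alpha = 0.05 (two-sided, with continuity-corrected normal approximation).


Step 1: Compute median = 21; label A = above, B = below.
Labels in order: ABBAABBBBABBAAAA  (n_A = 8, n_B = 8)
Step 2: Count runs R = 7.
Step 3: Under H0 (random ordering), E[R] = 2*n_A*n_B/(n_A+n_B) + 1 = 2*8*8/16 + 1 = 9.0000.
        Var[R] = 2*n_A*n_B*(2*n_A*n_B - n_A - n_B) / ((n_A+n_B)^2 * (n_A+n_B-1)) = 14336/3840 = 3.7333.
        SD[R] = 1.9322.
Step 4: Continuity-corrected z = (R + 0.5 - E[R]) / SD[R] = (7 + 0.5 - 9.0000) / 1.9322 = -0.7763.
Step 5: Two-sided p-value via normal approximation = 2*(1 - Phi(|z|)) = 0.437558.
Step 6: alpha = 0.05. fail to reject H0.

R = 7, z = -0.7763, p = 0.437558, fail to reject H0.


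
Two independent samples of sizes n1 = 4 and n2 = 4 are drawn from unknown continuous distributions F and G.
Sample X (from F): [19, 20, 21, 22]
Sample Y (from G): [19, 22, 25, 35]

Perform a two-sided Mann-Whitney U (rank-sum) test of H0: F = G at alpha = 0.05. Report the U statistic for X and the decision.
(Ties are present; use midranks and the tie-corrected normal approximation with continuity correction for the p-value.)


Step 1: Combine and sort all 8 observations; assign midranks.
sorted (value, group): (19,X), (19,Y), (20,X), (21,X), (22,X), (22,Y), (25,Y), (35,Y)
ranks: 19->1.5, 19->1.5, 20->3, 21->4, 22->5.5, 22->5.5, 25->7, 35->8
Step 2: Rank sum for X: R1 = 1.5 + 3 + 4 + 5.5 = 14.
Step 3: U_X = R1 - n1(n1+1)/2 = 14 - 4*5/2 = 14 - 10 = 4.
       U_Y = n1*n2 - U_X = 16 - 4 = 12.
Step 4: Ties are present, so use the tie-corrected normal approximation (with continuity correction) for the p-value.
Step 5: p-value = 0.306492; compare to alpha = 0.05. fail to reject H0.

U_X = 4, p = 0.306492, fail to reject H0 at alpha = 0.05.


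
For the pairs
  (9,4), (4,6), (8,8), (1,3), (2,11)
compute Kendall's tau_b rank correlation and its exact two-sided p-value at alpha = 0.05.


Step 1: Enumerate the 10 unordered pairs (i,j) with i<j and classify each by sign(x_j-x_i) * sign(y_j-y_i).
  (1,2):dx=-5,dy=+2->D; (1,3):dx=-1,dy=+4->D; (1,4):dx=-8,dy=-1->C; (1,5):dx=-7,dy=+7->D
  (2,3):dx=+4,dy=+2->C; (2,4):dx=-3,dy=-3->C; (2,5):dx=-2,dy=+5->D; (3,4):dx=-7,dy=-5->C
  (3,5):dx=-6,dy=+3->D; (4,5):dx=+1,dy=+8->C
Step 2: C = 5, D = 5, total pairs = 10.
Step 3: tau = (C - D)/(n(n-1)/2) = (5 - 5)/10 = 0.000000.
Step 4: Exact two-sided p-value (enumerate n! = 120 permutations of y under H0): p = 1.000000.
Step 5: alpha = 0.05. fail to reject H0.

tau_b = 0.0000 (C=5, D=5), p = 1.000000, fail to reject H0.


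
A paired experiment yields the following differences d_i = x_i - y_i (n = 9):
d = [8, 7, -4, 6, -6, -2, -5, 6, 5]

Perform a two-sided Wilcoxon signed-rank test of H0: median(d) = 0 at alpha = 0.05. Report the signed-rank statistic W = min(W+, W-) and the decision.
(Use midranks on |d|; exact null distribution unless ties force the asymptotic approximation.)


Step 1: Drop any zero differences (none here) and take |d_i|.
|d| = [8, 7, 4, 6, 6, 2, 5, 6, 5]
Step 2: Midrank |d_i| (ties get averaged ranks).
ranks: |8|->9, |7|->8, |4|->2, |6|->6, |6|->6, |2|->1, |5|->3.5, |6|->6, |5|->3.5
Step 3: Attach original signs; sum ranks with positive sign and with negative sign.
W+ = 9 + 8 + 6 + 6 + 3.5 = 32.5
W- = 2 + 6 + 1 + 3.5 = 12.5
(Check: W+ + W- = 45 should equal n(n+1)/2 = 45.)
Step 4: Test statistic W = min(W+, W-) = 12.5.
Step 5: Ties in |d|, so use the tie-corrected normal approximation.
        E[W] = n(n+1)/4 = 9*10/4 = 22.5.
        Tie groups: |d|=5 (t=2), |d|=6 (t=3); sum(t^3 - t) = 30.
        Var[W] = n(n+1)(2n+1)/24 - sum(t^3-t)/48 = 1710/24 - 30/48 = 70.625.
        z = (W - E[W]) / sqrt(Var[W]) = (12.5 - 22.5) / 8.4039 = -1.1899.
        Two-sided p = 2*Phi(z) = 0.234075.
Step 6: alpha = 0.05. fail to reject H0.

W+ = 32.5, W- = 12.5, W = min = 12.5, p = 0.234075, fail to reject H0.


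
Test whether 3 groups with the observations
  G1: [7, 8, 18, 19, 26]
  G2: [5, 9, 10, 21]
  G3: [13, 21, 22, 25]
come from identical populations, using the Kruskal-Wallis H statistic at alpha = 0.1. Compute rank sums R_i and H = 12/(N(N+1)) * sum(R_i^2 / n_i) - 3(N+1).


Step 1: Combine all N = 13 observations and assign midranks.
sorted (value, group, rank): (5,G2,1), (7,G1,2), (8,G1,3), (9,G2,4), (10,G2,5), (13,G3,6), (18,G1,7), (19,G1,8), (21,G2,9.5), (21,G3,9.5), (22,G3,11), (25,G3,12), (26,G1,13)
Step 2: Sum ranks within each group.
R_1 = 33 (n_1 = 5)
R_2 = 19.5 (n_2 = 4)
R_3 = 38.5 (n_3 = 4)
Step 3: H = 12/(N(N+1)) * sum(R_i^2/n_i) - 3(N+1)
     = 12/(13*14) * (33^2/5 + 19.5^2/4 + 38.5^2/4) - 3*14
     = 0.065934 * 683.425 - 42
     = 3.060989.
Step 4: Ties present; correction factor C = 1 - 6/(13^3 - 13) = 0.997253. Corrected H = 3.060989 / 0.997253 = 3.069421.
Step 5: Under H0, H ~ chi^2(2); p-value = 0.215518.
Step 6: alpha = 0.1. fail to reject H0.

H = 3.0694, df = 2, p = 0.215518, fail to reject H0.


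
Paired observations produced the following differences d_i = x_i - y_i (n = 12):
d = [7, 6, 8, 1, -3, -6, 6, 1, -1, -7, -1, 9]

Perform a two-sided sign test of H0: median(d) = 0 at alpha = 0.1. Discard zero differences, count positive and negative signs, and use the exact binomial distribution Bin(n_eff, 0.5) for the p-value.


Step 1: Discard zero differences. Original n = 12; n_eff = number of nonzero differences = 12.
Nonzero differences (with sign): +7, +6, +8, +1, -3, -6, +6, +1, -1, -7, -1, +9
Step 2: Count signs: positive = 7, negative = 5.
Step 3: Under H0: P(positive) = 0.5, so the number of positives S ~ Bin(12, 0.5).
Step 4: Two-sided exact p-value = sum of Bin(12,0.5) probabilities at or below the observed probability = 0.774414.
Step 5: alpha = 0.1. fail to reject H0.

n_eff = 12, pos = 7, neg = 5, p = 0.774414, fail to reject H0.


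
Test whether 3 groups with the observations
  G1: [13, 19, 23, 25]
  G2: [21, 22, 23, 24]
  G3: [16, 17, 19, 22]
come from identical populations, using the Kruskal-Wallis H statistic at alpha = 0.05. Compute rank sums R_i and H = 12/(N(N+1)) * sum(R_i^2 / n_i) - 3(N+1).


Step 1: Combine all N = 12 observations and assign midranks.
sorted (value, group, rank): (13,G1,1), (16,G3,2), (17,G3,3), (19,G1,4.5), (19,G3,4.5), (21,G2,6), (22,G2,7.5), (22,G3,7.5), (23,G1,9.5), (23,G2,9.5), (24,G2,11), (25,G1,12)
Step 2: Sum ranks within each group.
R_1 = 27 (n_1 = 4)
R_2 = 34 (n_2 = 4)
R_3 = 17 (n_3 = 4)
Step 3: H = 12/(N(N+1)) * sum(R_i^2/n_i) - 3(N+1)
     = 12/(12*13) * (27^2/4 + 34^2/4 + 17^2/4) - 3*13
     = 0.076923 * 543.5 - 39
     = 2.807692.
Step 4: Ties present; correction factor C = 1 - 18/(12^3 - 12) = 0.989510. Corrected H = 2.807692 / 0.989510 = 2.837456.
Step 5: Under H0, H ~ chi^2(2); p-value = 0.242022.
Step 6: alpha = 0.05. fail to reject H0.

H = 2.8375, df = 2, p = 0.242022, fail to reject H0.


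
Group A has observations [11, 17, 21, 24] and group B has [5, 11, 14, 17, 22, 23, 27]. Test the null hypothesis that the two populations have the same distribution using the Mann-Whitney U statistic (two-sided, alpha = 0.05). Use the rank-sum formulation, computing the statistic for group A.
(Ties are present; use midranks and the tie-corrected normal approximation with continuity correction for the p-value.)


Step 1: Combine and sort all 11 observations; assign midranks.
sorted (value, group): (5,Y), (11,X), (11,Y), (14,Y), (17,X), (17,Y), (21,X), (22,Y), (23,Y), (24,X), (27,Y)
ranks: 5->1, 11->2.5, 11->2.5, 14->4, 17->5.5, 17->5.5, 21->7, 22->8, 23->9, 24->10, 27->11
Step 2: Rank sum for X: R1 = 2.5 + 5.5 + 7 + 10 = 25.
Step 3: U_X = R1 - n1(n1+1)/2 = 25 - 4*5/2 = 25 - 10 = 15.
       U_Y = n1*n2 - U_X = 28 - 15 = 13.
Step 4: Ties are present, so use the tie-corrected normal approximation (with continuity correction) for the p-value.
Step 5: p-value = 0.924376; compare to alpha = 0.05. fail to reject H0.

U_X = 15, p = 0.924376, fail to reject H0 at alpha = 0.05.


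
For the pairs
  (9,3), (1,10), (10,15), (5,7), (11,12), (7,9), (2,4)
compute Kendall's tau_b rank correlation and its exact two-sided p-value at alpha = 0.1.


Step 1: Enumerate the 21 unordered pairs (i,j) with i<j and classify each by sign(x_j-x_i) * sign(y_j-y_i).
  (1,2):dx=-8,dy=+7->D; (1,3):dx=+1,dy=+12->C; (1,4):dx=-4,dy=+4->D; (1,5):dx=+2,dy=+9->C
  (1,6):dx=-2,dy=+6->D; (1,7):dx=-7,dy=+1->D; (2,3):dx=+9,dy=+5->C; (2,4):dx=+4,dy=-3->D
  (2,5):dx=+10,dy=+2->C; (2,6):dx=+6,dy=-1->D; (2,7):dx=+1,dy=-6->D; (3,4):dx=-5,dy=-8->C
  (3,5):dx=+1,dy=-3->D; (3,6):dx=-3,dy=-6->C; (3,7):dx=-8,dy=-11->C; (4,5):dx=+6,dy=+5->C
  (4,6):dx=+2,dy=+2->C; (4,7):dx=-3,dy=-3->C; (5,6):dx=-4,dy=-3->C; (5,7):dx=-9,dy=-8->C
  (6,7):dx=-5,dy=-5->C
Step 2: C = 13, D = 8, total pairs = 21.
Step 3: tau = (C - D)/(n(n-1)/2) = (13 - 8)/21 = 0.238095.
Step 4: Exact two-sided p-value (enumerate n! = 5040 permutations of y under H0): p = 0.561905.
Step 5: alpha = 0.1. fail to reject H0.

tau_b = 0.2381 (C=13, D=8), p = 0.561905, fail to reject H0.


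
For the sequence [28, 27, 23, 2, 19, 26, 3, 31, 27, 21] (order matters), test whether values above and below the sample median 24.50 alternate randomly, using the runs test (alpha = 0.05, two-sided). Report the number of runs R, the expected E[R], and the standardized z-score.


Step 1: Compute median = 24.50; label A = above, B = below.
Labels in order: AABBBABAAB  (n_A = 5, n_B = 5)
Step 2: Count runs R = 6.
Step 3: Under H0 (random ordering), E[R] = 2*n_A*n_B/(n_A+n_B) + 1 = 2*5*5/10 + 1 = 6.0000.
        Var[R] = 2*n_A*n_B*(2*n_A*n_B - n_A - n_B) / ((n_A+n_B)^2 * (n_A+n_B-1)) = 2000/900 = 2.2222.
        SD[R] = 1.4907.
Step 4: R = E[R], so z = 0 with no continuity correction.
Step 5: Two-sided p-value via normal approximation = 2*(1 - Phi(|z|)) = 1.000000.
Step 6: alpha = 0.05. fail to reject H0.

R = 6, z = 0.0000, p = 1.000000, fail to reject H0.


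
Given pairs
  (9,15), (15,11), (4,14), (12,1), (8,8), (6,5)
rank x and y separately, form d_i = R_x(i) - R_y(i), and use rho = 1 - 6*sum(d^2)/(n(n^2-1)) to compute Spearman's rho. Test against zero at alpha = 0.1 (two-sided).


Step 1: Rank x and y separately (midranks; no ties here).
rank(x): 9->4, 15->6, 4->1, 12->5, 8->3, 6->2
rank(y): 15->6, 11->4, 14->5, 1->1, 8->3, 5->2
Step 2: d_i = R_x(i) - R_y(i); compute d_i^2.
  (4-6)^2=4, (6-4)^2=4, (1-5)^2=16, (5-1)^2=16, (3-3)^2=0, (2-2)^2=0
sum(d^2) = 40.
Step 3: rho = 1 - 6*40 / (6*(6^2 - 1)) = 1 - 240/210 = -0.142857.
Step 4: Under H0, t = rho * sqrt((n-2)/(1-rho^2)) = -0.2887 ~ t(4).
Step 5: Two-sided p-value from the t-distribution with 4 df = 0.787172.
Step 6: alpha = 0.1. fail to reject H0.

rho = -0.1429, p = 0.787172, fail to reject H0 at alpha = 0.1.


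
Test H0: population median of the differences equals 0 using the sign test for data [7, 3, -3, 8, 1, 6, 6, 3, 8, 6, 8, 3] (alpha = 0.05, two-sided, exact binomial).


Step 1: Discard zero differences. Original n = 12; n_eff = number of nonzero differences = 12.
Nonzero differences (with sign): +7, +3, -3, +8, +1, +6, +6, +3, +8, +6, +8, +3
Step 2: Count signs: positive = 11, negative = 1.
Step 3: Under H0: P(positive) = 0.5, so the number of positives S ~ Bin(12, 0.5).
Step 4: Two-sided exact p-value = sum of Bin(12,0.5) probabilities at or below the observed probability = 0.006348.
Step 5: alpha = 0.05. reject H0.

n_eff = 12, pos = 11, neg = 1, p = 0.006348, reject H0.


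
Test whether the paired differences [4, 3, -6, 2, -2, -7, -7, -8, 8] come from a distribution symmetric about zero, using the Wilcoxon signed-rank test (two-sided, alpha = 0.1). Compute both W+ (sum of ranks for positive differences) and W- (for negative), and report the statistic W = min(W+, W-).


Step 1: Drop any zero differences (none here) and take |d_i|.
|d| = [4, 3, 6, 2, 2, 7, 7, 8, 8]
Step 2: Midrank |d_i| (ties get averaged ranks).
ranks: |4|->4, |3|->3, |6|->5, |2|->1.5, |2|->1.5, |7|->6.5, |7|->6.5, |8|->8.5, |8|->8.5
Step 3: Attach original signs; sum ranks with positive sign and with negative sign.
W+ = 4 + 3 + 1.5 + 8.5 = 17
W- = 5 + 1.5 + 6.5 + 6.5 + 8.5 = 28
(Check: W+ + W- = 45 should equal n(n+1)/2 = 45.)
Step 4: Test statistic W = min(W+, W-) = 17.
Step 5: Ties in |d|, so use the tie-corrected normal approximation.
        E[W] = n(n+1)/4 = 9*10/4 = 22.5.
        Tie groups: |d|=2 (t=2), |d|=7 (t=2), |d|=8 (t=2); sum(t^3 - t) = 18.
        Var[W] = n(n+1)(2n+1)/24 - sum(t^3-t)/48 = 1710/24 - 18/48 = 70.875.
        z = (W - E[W]) / sqrt(Var[W]) = (17 - 22.5) / 8.4187 = -0.6533.
        Two-sided p = 2*Phi(z) = 0.513560.
Step 6: alpha = 0.1. fail to reject H0.

W+ = 17, W- = 28, W = min = 17, p = 0.513560, fail to reject H0.


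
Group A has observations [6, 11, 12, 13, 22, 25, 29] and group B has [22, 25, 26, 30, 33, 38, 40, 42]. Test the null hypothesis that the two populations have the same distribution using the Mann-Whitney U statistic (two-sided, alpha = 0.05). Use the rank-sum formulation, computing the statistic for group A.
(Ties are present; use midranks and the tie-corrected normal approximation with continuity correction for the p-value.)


Step 1: Combine and sort all 15 observations; assign midranks.
sorted (value, group): (6,X), (11,X), (12,X), (13,X), (22,X), (22,Y), (25,X), (25,Y), (26,Y), (29,X), (30,Y), (33,Y), (38,Y), (40,Y), (42,Y)
ranks: 6->1, 11->2, 12->3, 13->4, 22->5.5, 22->5.5, 25->7.5, 25->7.5, 26->9, 29->10, 30->11, 33->12, 38->13, 40->14, 42->15
Step 2: Rank sum for X: R1 = 1 + 2 + 3 + 4 + 5.5 + 7.5 + 10 = 33.
Step 3: U_X = R1 - n1(n1+1)/2 = 33 - 7*8/2 = 33 - 28 = 5.
       U_Y = n1*n2 - U_X = 56 - 5 = 51.
Step 4: Ties are present, so use the tie-corrected normal approximation (with continuity correction) for the p-value.
Step 5: p-value = 0.009093; compare to alpha = 0.05. reject H0.

U_X = 5, p = 0.009093, reject H0 at alpha = 0.05.


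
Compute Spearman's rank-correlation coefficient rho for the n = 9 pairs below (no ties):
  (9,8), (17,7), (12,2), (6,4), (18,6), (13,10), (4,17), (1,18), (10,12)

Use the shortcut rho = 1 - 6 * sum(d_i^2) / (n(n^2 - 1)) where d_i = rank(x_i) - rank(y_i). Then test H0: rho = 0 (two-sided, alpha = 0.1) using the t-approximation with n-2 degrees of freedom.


Step 1: Rank x and y separately (midranks; no ties here).
rank(x): 9->4, 17->8, 12->6, 6->3, 18->9, 13->7, 4->2, 1->1, 10->5
rank(y): 8->5, 7->4, 2->1, 4->2, 6->3, 10->6, 17->8, 18->9, 12->7
Step 2: d_i = R_x(i) - R_y(i); compute d_i^2.
  (4-5)^2=1, (8-4)^2=16, (6-1)^2=25, (3-2)^2=1, (9-3)^2=36, (7-6)^2=1, (2-8)^2=36, (1-9)^2=64, (5-7)^2=4
sum(d^2) = 184.
Step 3: rho = 1 - 6*184 / (9*(9^2 - 1)) = 1 - 1104/720 = -0.533333.
Step 4: Under H0, t = rho * sqrt((n-2)/(1-rho^2)) = -1.6681 ~ t(7).
Step 5: Two-sided p-value from the t-distribution with 7 df = 0.139227.
Step 6: alpha = 0.1. fail to reject H0.

rho = -0.5333, p = 0.139227, fail to reject H0 at alpha = 0.1.


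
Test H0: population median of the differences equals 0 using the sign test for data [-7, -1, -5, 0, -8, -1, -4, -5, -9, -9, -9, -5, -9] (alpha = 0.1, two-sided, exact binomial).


Step 1: Discard zero differences. Original n = 13; n_eff = number of nonzero differences = 12.
Nonzero differences (with sign): -7, -1, -5, -8, -1, -4, -5, -9, -9, -9, -5, -9
Step 2: Count signs: positive = 0, negative = 12.
Step 3: Under H0: P(positive) = 0.5, so the number of positives S ~ Bin(12, 0.5).
Step 4: Two-sided exact p-value = sum of Bin(12,0.5) probabilities at or below the observed probability = 0.000488.
Step 5: alpha = 0.1. reject H0.

n_eff = 12, pos = 0, neg = 12, p = 0.000488, reject H0.


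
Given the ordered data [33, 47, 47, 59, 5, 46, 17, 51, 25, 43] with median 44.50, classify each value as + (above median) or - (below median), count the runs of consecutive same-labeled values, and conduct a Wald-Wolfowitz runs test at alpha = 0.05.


Step 1: Compute median = 44.50; label A = above, B = below.
Labels in order: BAAABABABB  (n_A = 5, n_B = 5)
Step 2: Count runs R = 7.
Step 3: Under H0 (random ordering), E[R] = 2*n_A*n_B/(n_A+n_B) + 1 = 2*5*5/10 + 1 = 6.0000.
        Var[R] = 2*n_A*n_B*(2*n_A*n_B - n_A - n_B) / ((n_A+n_B)^2 * (n_A+n_B-1)) = 2000/900 = 2.2222.
        SD[R] = 1.4907.
Step 4: Continuity-corrected z = (R - 0.5 - E[R]) / SD[R] = (7 - 0.5 - 6.0000) / 1.4907 = 0.3354.
Step 5: Two-sided p-value via normal approximation = 2*(1 - Phi(|z|)) = 0.737316.
Step 6: alpha = 0.05. fail to reject H0.

R = 7, z = 0.3354, p = 0.737316, fail to reject H0.


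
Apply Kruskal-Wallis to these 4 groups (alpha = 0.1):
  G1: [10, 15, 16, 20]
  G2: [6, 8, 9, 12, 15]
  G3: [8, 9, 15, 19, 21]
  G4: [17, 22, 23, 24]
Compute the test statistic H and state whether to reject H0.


Step 1: Combine all N = 18 observations and assign midranks.
sorted (value, group, rank): (6,G2,1), (8,G2,2.5), (8,G3,2.5), (9,G2,4.5), (9,G3,4.5), (10,G1,6), (12,G2,7), (15,G1,9), (15,G2,9), (15,G3,9), (16,G1,11), (17,G4,12), (19,G3,13), (20,G1,14), (21,G3,15), (22,G4,16), (23,G4,17), (24,G4,18)
Step 2: Sum ranks within each group.
R_1 = 40 (n_1 = 4)
R_2 = 24 (n_2 = 5)
R_3 = 44 (n_3 = 5)
R_4 = 63 (n_4 = 4)
Step 3: H = 12/(N(N+1)) * sum(R_i^2/n_i) - 3(N+1)
     = 12/(18*19) * (40^2/4 + 24^2/5 + 44^2/5 + 63^2/4) - 3*19
     = 0.035088 * 1894.65 - 57
     = 9.478947.
Step 4: Ties present; correction factor C = 1 - 36/(18^3 - 18) = 0.993808. Corrected H = 9.478947 / 0.993808 = 9.538006.
Step 5: Under H0, H ~ chi^2(3); p-value = 0.022930.
Step 6: alpha = 0.1. reject H0.

H = 9.5380, df = 3, p = 0.022930, reject H0.


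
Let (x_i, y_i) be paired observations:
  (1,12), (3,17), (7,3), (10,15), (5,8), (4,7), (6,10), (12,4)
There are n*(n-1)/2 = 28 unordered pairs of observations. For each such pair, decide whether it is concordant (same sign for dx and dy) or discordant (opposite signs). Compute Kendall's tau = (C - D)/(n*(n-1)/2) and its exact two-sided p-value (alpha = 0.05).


Step 1: Enumerate the 28 unordered pairs (i,j) with i<j and classify each by sign(x_j-x_i) * sign(y_j-y_i).
  (1,2):dx=+2,dy=+5->C; (1,3):dx=+6,dy=-9->D; (1,4):dx=+9,dy=+3->C; (1,5):dx=+4,dy=-4->D
  (1,6):dx=+3,dy=-5->D; (1,7):dx=+5,dy=-2->D; (1,8):dx=+11,dy=-8->D; (2,3):dx=+4,dy=-14->D
  (2,4):dx=+7,dy=-2->D; (2,5):dx=+2,dy=-9->D; (2,6):dx=+1,dy=-10->D; (2,7):dx=+3,dy=-7->D
  (2,8):dx=+9,dy=-13->D; (3,4):dx=+3,dy=+12->C; (3,5):dx=-2,dy=+5->D; (3,6):dx=-3,dy=+4->D
  (3,7):dx=-1,dy=+7->D; (3,8):dx=+5,dy=+1->C; (4,5):dx=-5,dy=-7->C; (4,6):dx=-6,dy=-8->C
  (4,7):dx=-4,dy=-5->C; (4,8):dx=+2,dy=-11->D; (5,6):dx=-1,dy=-1->C; (5,7):dx=+1,dy=+2->C
  (5,8):dx=+7,dy=-4->D; (6,7):dx=+2,dy=+3->C; (6,8):dx=+8,dy=-3->D; (7,8):dx=+6,dy=-6->D
Step 2: C = 10, D = 18, total pairs = 28.
Step 3: tau = (C - D)/(n(n-1)/2) = (10 - 18)/28 = -0.285714.
Step 4: Exact two-sided p-value (enumerate n! = 40320 permutations of y under H0): p = 0.398760.
Step 5: alpha = 0.05. fail to reject H0.

tau_b = -0.2857 (C=10, D=18), p = 0.398760, fail to reject H0.


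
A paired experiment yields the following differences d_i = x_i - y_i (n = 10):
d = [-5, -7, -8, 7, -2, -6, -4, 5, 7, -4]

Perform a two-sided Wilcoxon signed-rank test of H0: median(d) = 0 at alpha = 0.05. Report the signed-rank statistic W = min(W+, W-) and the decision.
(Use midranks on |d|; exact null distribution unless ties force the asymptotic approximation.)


Step 1: Drop any zero differences (none here) and take |d_i|.
|d| = [5, 7, 8, 7, 2, 6, 4, 5, 7, 4]
Step 2: Midrank |d_i| (ties get averaged ranks).
ranks: |5|->4.5, |7|->8, |8|->10, |7|->8, |2|->1, |6|->6, |4|->2.5, |5|->4.5, |7|->8, |4|->2.5
Step 3: Attach original signs; sum ranks with positive sign and with negative sign.
W+ = 8 + 4.5 + 8 = 20.5
W- = 4.5 + 8 + 10 + 1 + 6 + 2.5 + 2.5 = 34.5
(Check: W+ + W- = 55 should equal n(n+1)/2 = 55.)
Step 4: Test statistic W = min(W+, W-) = 20.5.
Step 5: Ties in |d|, so use the tie-corrected normal approximation.
        E[W] = n(n+1)/4 = 10*11/4 = 27.5.
        Tie groups: |d|=4 (t=2), |d|=5 (t=2), |d|=7 (t=3); sum(t^3 - t) = 36.
        Var[W] = n(n+1)(2n+1)/24 - sum(t^3-t)/48 = 2310/24 - 36/48 = 95.5.
        z = (W - E[W]) / sqrt(Var[W]) = (20.5 - 27.5) / 9.7724 = -0.7163.
        Two-sided p = 2*Phi(z) = 0.473805.
Step 6: alpha = 0.05. fail to reject H0.

W+ = 20.5, W- = 34.5, W = min = 20.5, p = 0.473805, fail to reject H0.


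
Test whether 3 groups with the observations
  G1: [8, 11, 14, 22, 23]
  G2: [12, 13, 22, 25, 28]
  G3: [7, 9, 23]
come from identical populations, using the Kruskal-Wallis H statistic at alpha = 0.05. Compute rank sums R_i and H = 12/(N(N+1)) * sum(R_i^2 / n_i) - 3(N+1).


Step 1: Combine all N = 13 observations and assign midranks.
sorted (value, group, rank): (7,G3,1), (8,G1,2), (9,G3,3), (11,G1,4), (12,G2,5), (13,G2,6), (14,G1,7), (22,G1,8.5), (22,G2,8.5), (23,G1,10.5), (23,G3,10.5), (25,G2,12), (28,G2,13)
Step 2: Sum ranks within each group.
R_1 = 32 (n_1 = 5)
R_2 = 44.5 (n_2 = 5)
R_3 = 14.5 (n_3 = 3)
Step 3: H = 12/(N(N+1)) * sum(R_i^2/n_i) - 3(N+1)
     = 12/(13*14) * (32^2/5 + 44.5^2/5 + 14.5^2/3) - 3*14
     = 0.065934 * 670.933 - 42
     = 2.237363.
Step 4: Ties present; correction factor C = 1 - 12/(13^3 - 13) = 0.994505. Corrected H = 2.237363 / 0.994505 = 2.249724.
Step 5: Under H0, H ~ chi^2(2); p-value = 0.324697.
Step 6: alpha = 0.05. fail to reject H0.

H = 2.2497, df = 2, p = 0.324697, fail to reject H0.


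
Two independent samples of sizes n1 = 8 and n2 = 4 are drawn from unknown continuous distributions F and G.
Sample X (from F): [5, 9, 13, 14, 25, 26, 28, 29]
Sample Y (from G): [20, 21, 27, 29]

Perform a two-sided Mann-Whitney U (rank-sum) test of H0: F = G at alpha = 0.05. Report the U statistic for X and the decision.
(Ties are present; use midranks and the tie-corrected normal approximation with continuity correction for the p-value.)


Step 1: Combine and sort all 12 observations; assign midranks.
sorted (value, group): (5,X), (9,X), (13,X), (14,X), (20,Y), (21,Y), (25,X), (26,X), (27,Y), (28,X), (29,X), (29,Y)
ranks: 5->1, 9->2, 13->3, 14->4, 20->5, 21->6, 25->7, 26->8, 27->9, 28->10, 29->11.5, 29->11.5
Step 2: Rank sum for X: R1 = 1 + 2 + 3 + 4 + 7 + 8 + 10 + 11.5 = 46.5.
Step 3: U_X = R1 - n1(n1+1)/2 = 46.5 - 8*9/2 = 46.5 - 36 = 10.5.
       U_Y = n1*n2 - U_X = 32 - 10.5 = 21.5.
Step 4: Ties are present, so use the tie-corrected normal approximation (with continuity correction) for the p-value.
Step 5: p-value = 0.394938; compare to alpha = 0.05. fail to reject H0.

U_X = 10.5, p = 0.394938, fail to reject H0 at alpha = 0.05.


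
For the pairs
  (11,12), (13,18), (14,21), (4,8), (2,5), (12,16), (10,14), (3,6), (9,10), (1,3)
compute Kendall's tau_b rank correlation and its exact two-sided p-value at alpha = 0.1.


Step 1: Enumerate the 45 unordered pairs (i,j) with i<j and classify each by sign(x_j-x_i) * sign(y_j-y_i).
  (1,2):dx=+2,dy=+6->C; (1,3):dx=+3,dy=+9->C; (1,4):dx=-7,dy=-4->C; (1,5):dx=-9,dy=-7->C
  (1,6):dx=+1,dy=+4->C; (1,7):dx=-1,dy=+2->D; (1,8):dx=-8,dy=-6->C; (1,9):dx=-2,dy=-2->C
  (1,10):dx=-10,dy=-9->C; (2,3):dx=+1,dy=+3->C; (2,4):dx=-9,dy=-10->C; (2,5):dx=-11,dy=-13->C
  (2,6):dx=-1,dy=-2->C; (2,7):dx=-3,dy=-4->C; (2,8):dx=-10,dy=-12->C; (2,9):dx=-4,dy=-8->C
  (2,10):dx=-12,dy=-15->C; (3,4):dx=-10,dy=-13->C; (3,5):dx=-12,dy=-16->C; (3,6):dx=-2,dy=-5->C
  (3,7):dx=-4,dy=-7->C; (3,8):dx=-11,dy=-15->C; (3,9):dx=-5,dy=-11->C; (3,10):dx=-13,dy=-18->C
  (4,5):dx=-2,dy=-3->C; (4,6):dx=+8,dy=+8->C; (4,7):dx=+6,dy=+6->C; (4,8):dx=-1,dy=-2->C
  (4,9):dx=+5,dy=+2->C; (4,10):dx=-3,dy=-5->C; (5,6):dx=+10,dy=+11->C; (5,7):dx=+8,dy=+9->C
  (5,8):dx=+1,dy=+1->C; (5,9):dx=+7,dy=+5->C; (5,10):dx=-1,dy=-2->C; (6,7):dx=-2,dy=-2->C
  (6,8):dx=-9,dy=-10->C; (6,9):dx=-3,dy=-6->C; (6,10):dx=-11,dy=-13->C; (7,8):dx=-7,dy=-8->C
  (7,9):dx=-1,dy=-4->C; (7,10):dx=-9,dy=-11->C; (8,9):dx=+6,dy=+4->C; (8,10):dx=-2,dy=-3->C
  (9,10):dx=-8,dy=-7->C
Step 2: C = 44, D = 1, total pairs = 45.
Step 3: tau = (C - D)/(n(n-1)/2) = (44 - 1)/45 = 0.955556.
Step 4: Exact two-sided p-value (enumerate n! = 3628800 permutations of y under H0): p = 0.000006.
Step 5: alpha = 0.1. reject H0.

tau_b = 0.9556 (C=44, D=1), p = 0.000006, reject H0.


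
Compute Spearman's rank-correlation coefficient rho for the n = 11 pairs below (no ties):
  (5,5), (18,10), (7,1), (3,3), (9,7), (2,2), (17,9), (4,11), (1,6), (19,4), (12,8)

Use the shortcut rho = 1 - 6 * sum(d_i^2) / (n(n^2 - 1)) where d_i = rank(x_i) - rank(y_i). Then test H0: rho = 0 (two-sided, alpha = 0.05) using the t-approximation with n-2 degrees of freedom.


Step 1: Rank x and y separately (midranks; no ties here).
rank(x): 5->5, 18->10, 7->6, 3->3, 9->7, 2->2, 17->9, 4->4, 1->1, 19->11, 12->8
rank(y): 5->5, 10->10, 1->1, 3->3, 7->7, 2->2, 9->9, 11->11, 6->6, 4->4, 8->8
Step 2: d_i = R_x(i) - R_y(i); compute d_i^2.
  (5-5)^2=0, (10-10)^2=0, (6-1)^2=25, (3-3)^2=0, (7-7)^2=0, (2-2)^2=0, (9-9)^2=0, (4-11)^2=49, (1-6)^2=25, (11-4)^2=49, (8-8)^2=0
sum(d^2) = 148.
Step 3: rho = 1 - 6*148 / (11*(11^2 - 1)) = 1 - 888/1320 = 0.327273.
Step 4: Under H0, t = rho * sqrt((n-2)/(1-rho^2)) = 1.0390 ~ t(9).
Step 5: Two-sided p-value from the t-distribution with 9 df = 0.325895.
Step 6: alpha = 0.05. fail to reject H0.

rho = 0.3273, p = 0.325895, fail to reject H0 at alpha = 0.05.
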